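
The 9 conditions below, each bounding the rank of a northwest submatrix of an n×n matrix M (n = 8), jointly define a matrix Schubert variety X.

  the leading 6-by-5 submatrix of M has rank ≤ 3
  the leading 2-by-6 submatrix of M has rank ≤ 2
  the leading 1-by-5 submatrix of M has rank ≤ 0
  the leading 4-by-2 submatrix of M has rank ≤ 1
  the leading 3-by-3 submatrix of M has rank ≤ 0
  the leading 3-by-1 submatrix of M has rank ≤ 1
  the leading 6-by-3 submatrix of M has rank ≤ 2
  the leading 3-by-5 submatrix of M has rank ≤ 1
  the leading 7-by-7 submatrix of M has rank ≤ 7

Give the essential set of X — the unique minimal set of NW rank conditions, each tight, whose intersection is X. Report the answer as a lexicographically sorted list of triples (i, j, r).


Reconstructing r_w from the 9 given conditions:

  i=1: 0, 0, 0, 0, 0, 1, 1, 1
  i=2: 0, 0, 0, 1, 1, 2, 2, 2
  i=3: 0, 0, 0, 1, 1, 2, 3, 3
  i=4: 1, 1, 1, 2, 2, 3, 4, 4
  i=5: 1, 2, 2, 3, 3, 4, 5, 5
  i=6: 1, 2, 2, 3, 3, 4, 5, 6
  i=7: 1, 2, 3, 4, 4, 5, 6, 7
  i=8: 1, 2, 3, 4, 5, 6, 7, 8

second differences of R give the permutation w = (6, 4, 7, 1, 2, 8, 3, 5).

Rothe diagram D(w) (14 cells), 5 SE-corners (essential conditions):

[(1, 5, 0), (3, 3, 0), (3, 5, 1), (6, 3, 2), (6, 5, 3)]


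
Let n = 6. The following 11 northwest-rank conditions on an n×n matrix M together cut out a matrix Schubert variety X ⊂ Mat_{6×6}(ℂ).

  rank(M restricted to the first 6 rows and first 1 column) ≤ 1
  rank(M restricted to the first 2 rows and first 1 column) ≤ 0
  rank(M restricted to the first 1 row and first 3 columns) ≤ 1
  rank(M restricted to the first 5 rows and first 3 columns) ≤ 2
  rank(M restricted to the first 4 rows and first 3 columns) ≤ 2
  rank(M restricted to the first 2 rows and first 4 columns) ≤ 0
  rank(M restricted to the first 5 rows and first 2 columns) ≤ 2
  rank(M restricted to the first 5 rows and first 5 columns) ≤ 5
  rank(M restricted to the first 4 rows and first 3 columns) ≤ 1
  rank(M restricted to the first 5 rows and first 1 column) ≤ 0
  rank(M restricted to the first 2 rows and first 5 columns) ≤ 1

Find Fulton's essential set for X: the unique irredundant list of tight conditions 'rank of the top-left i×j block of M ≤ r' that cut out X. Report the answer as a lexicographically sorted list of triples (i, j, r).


Recovering R(i,j) via the rank-extension bound from the 11 conditions:

  R[1]: 0 | 0 | 0 | 0 | 1 | 1
  R[2]: 0 | 0 | 0 | 0 | 1 | 2
  R[3]: 0 | 1 | 1 | 1 | 2 | 3
  R[4]: 0 | 1 | 1 | 2 | 3 | 4
  R[5]: 0 | 1 | 2 | 3 | 4 | 5
  R[6]: 1 | 2 | 3 | 4 | 5 | 6

reading off 1-entries of Δ²R: w = (5, 6, 2, 4, 3, 1).

Rothe diagram D(w) (12 cells), 3 SE-corners (essential conditions):

[(2, 4, 0), (4, 3, 1), (5, 1, 0)]


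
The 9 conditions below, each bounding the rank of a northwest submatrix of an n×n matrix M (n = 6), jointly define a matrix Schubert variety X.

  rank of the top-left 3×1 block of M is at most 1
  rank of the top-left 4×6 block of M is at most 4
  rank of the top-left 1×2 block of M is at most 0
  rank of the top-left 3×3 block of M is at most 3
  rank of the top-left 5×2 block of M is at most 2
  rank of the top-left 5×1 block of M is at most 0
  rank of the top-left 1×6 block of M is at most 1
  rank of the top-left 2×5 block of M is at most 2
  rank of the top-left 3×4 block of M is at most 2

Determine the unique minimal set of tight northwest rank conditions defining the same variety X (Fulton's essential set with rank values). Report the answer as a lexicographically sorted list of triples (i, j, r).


Propagating the 9 rank bounds to every northwest block:

  i=1: 0 0 1 1 1 1
  i=2: 0 1 2 2 2 2
  i=3: 0 1 2 2 3 3
  i=4: 0 1 2 3 4 4
  i=5: 0 1 2 3 4 5
  i=6: 1 2 3 4 5 6

hence w(1..6) = (3, 2, 5, 4, 6, 1).

Rothe diagram D(w) (7 cells), 3 SE-corners (essential conditions):

[(1, 2, 0), (3, 4, 2), (5, 1, 0)]


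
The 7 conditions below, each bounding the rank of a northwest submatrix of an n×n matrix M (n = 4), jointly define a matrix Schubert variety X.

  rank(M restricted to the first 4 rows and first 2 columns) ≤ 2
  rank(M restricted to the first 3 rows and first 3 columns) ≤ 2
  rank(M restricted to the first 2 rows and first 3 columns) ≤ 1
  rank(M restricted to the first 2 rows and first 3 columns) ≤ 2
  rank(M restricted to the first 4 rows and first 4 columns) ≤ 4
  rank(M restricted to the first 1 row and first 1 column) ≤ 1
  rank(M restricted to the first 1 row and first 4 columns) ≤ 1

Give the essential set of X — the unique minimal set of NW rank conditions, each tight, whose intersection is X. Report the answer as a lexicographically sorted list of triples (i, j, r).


Reconstructing r_w from the 7 given conditions:

  1, 1, 1, 1
  1, 1, 1, 2
  1, 2, 2, 3
  1, 2, 3, 4

reading off 1-entries of Δ²R: w = (1, 4, 2, 3).

D(w) has 2 cells with 1 SE-corner; essential set:

[(2, 3, 1)]


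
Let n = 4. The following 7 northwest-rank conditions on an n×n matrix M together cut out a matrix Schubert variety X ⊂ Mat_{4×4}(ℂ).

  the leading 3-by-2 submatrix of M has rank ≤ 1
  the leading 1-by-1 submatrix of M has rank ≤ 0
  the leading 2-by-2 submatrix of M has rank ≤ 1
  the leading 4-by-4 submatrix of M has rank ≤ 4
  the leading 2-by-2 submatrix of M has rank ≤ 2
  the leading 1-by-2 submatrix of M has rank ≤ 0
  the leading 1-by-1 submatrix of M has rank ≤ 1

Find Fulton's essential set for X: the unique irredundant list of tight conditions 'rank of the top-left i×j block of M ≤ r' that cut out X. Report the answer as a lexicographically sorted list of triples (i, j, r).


The tightest implied rank at each (i,j), from the 7 conditions:

  0, 0, 1, 1
  1, 1, 2, 2
  1, 1, 2, 3
  1, 2, 3, 4

the unique w with this rank table is (3, 1, 4, 2).

Rothe diagram D(w) (3 cells), 2 SE-corners (essential conditions):

[(1, 2, 0), (3, 2, 1)]


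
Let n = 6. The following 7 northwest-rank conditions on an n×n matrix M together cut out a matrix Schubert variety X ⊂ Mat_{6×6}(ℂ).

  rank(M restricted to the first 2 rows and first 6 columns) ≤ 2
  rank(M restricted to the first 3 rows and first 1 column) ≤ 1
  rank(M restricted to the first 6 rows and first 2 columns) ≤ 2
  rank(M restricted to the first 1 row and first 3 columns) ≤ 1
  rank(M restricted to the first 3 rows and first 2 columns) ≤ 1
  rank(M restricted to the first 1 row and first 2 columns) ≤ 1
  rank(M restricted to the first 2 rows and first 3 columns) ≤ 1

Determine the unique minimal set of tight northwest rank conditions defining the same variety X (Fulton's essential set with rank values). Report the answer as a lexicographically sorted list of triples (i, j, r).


Rank table r_w(6×6) implied by the 7 constraints:

  R[1]: 1, 1, 1, 1, 1, 1
  R[2]: 1, 1, 1, 2, 2, 2
  R[3]: 1, 1, 2, 3, 3, 3
  R[4]: 1, 2, 3, 4, 4, 4
  R[5]: 1, 2, 3, 4, 5, 5
  R[6]: 1, 2, 3, 4, 5, 6

so w = (1, 4, 3, 2, 5, 6).

|D(w)|=3, |Ess(w)|=2:

[(2, 3, 1), (3, 2, 1)]


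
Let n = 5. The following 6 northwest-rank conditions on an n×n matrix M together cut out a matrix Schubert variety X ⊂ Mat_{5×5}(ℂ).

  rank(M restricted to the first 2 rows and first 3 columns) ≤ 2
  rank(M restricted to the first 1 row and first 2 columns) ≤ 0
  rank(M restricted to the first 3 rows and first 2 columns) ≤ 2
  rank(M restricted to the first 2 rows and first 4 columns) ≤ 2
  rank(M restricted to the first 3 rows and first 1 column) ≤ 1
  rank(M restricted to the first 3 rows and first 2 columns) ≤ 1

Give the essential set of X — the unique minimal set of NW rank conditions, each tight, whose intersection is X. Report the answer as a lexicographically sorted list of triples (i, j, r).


Propagating the 6 rank bounds to every northwest block:

  R[1]: 0 | 0 | 1 | 1 | 1
  R[2]: 1 | 1 | 2 | 2 | 2
  R[3]: 1 | 1 | 2 | 3 | 3
  R[4]: 1 | 2 | 3 | 4 | 4
  R[5]: 1 | 2 | 3 | 4 | 5

the unique w with this rank table is (3, 1, 4, 2, 5).

|D(w)|=3, |Ess(w)|=2:

[(1, 2, 0), (3, 2, 1)]


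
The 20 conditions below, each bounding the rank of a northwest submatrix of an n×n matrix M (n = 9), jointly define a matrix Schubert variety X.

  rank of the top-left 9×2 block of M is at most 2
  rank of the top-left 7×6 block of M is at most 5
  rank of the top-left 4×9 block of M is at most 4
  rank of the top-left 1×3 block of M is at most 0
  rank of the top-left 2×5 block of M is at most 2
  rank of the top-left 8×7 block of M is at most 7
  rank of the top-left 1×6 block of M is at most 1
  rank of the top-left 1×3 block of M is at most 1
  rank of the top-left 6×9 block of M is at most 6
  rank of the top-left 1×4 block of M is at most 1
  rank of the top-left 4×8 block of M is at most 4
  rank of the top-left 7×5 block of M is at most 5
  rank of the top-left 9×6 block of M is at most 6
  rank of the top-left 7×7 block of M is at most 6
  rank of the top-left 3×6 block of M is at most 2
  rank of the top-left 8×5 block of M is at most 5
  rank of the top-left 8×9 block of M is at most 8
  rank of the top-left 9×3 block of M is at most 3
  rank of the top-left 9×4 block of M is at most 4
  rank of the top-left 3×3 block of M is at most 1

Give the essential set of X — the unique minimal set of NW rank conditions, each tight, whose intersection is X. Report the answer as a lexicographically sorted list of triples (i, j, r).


Propagating the 20 rank bounds to every northwest block:

  R[1]: 0 | 0 | 0 | 1 | 1 | 1 | 1 | 1 | 1
  R[2]: 1 | 1 | 1 | 2 | 2 | 2 | 2 | 2 | 2
  R[3]: 1 | 1 | 1 | 2 | 2 | 2 | 3 | 3 | 3
  R[4]: 1 | 2 | 2 | 3 | 3 | 3 | 4 | 4 | 4
  R[5]: 1 | 2 | 3 | 4 | 4 | 4 | 5 | 5 | 5
  R[6]: 1 | 2 | 3 | 4 | 5 | 5 | 6 | 6 | 6
  R[7]: 1 | 2 | 3 | 4 | 5 | 5 | 6 | 7 | 7
  R[8]: 1 | 2 | 3 | 4 | 5 | 6 | 7 | 8 | 8
  R[9]: 1 | 2 | 3 | 4 | 5 | 6 | 7 | 8 | 9

the unique w with this rank table is (4, 1, 7, 2, 3, 5, 8, 6, 9).

Fulton essential set (4 of the 8 Rothe cells):

[(1, 3, 0), (3, 3, 1), (3, 6, 2), (7, 6, 5)]


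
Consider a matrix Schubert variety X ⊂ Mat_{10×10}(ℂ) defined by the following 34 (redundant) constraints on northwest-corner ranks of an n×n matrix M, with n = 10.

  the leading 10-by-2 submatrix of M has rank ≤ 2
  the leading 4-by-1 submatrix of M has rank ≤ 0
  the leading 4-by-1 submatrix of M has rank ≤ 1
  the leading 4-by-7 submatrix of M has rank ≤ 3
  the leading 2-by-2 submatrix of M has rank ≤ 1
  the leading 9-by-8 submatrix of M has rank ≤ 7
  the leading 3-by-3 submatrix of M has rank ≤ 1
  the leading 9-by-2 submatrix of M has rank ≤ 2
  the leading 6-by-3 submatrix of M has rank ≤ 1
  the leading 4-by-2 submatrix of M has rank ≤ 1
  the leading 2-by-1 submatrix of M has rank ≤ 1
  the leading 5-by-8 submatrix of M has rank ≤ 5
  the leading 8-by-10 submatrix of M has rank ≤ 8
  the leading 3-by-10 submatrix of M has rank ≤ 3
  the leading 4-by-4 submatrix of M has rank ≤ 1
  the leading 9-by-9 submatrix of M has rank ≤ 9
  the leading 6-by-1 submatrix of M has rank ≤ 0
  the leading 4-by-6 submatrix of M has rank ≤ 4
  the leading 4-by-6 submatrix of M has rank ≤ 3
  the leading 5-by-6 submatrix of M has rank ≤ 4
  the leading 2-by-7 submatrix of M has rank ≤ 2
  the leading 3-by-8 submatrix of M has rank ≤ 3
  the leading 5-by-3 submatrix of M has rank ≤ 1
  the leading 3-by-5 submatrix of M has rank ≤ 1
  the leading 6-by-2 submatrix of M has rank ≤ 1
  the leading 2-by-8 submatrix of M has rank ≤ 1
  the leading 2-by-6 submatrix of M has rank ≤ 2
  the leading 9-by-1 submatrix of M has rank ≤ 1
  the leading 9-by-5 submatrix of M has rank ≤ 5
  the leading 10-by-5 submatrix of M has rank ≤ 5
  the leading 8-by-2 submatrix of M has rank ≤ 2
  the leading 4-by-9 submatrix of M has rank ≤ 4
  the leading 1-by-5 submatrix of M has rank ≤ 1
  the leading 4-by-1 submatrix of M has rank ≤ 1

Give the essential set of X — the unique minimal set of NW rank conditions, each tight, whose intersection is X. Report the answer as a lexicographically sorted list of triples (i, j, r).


Computing R[i][j] = min implied NW-rank bound (n=10, 34 conditions):

  i=1: 0, 1, 1, 1, 1, 1, 1, 1, 1, 1
  i=2: 0, 1, 1, 1, 1, 1, 1, 1, 2, 2
  i=3: 0, 1, 1, 1, 1, 2, 2, 2, 3, 3
  i=4: 0, 1, 1, 1, 2, 3, 3, 3, 4, 4
  i=5: 0, 1, 1, 2, 3, 4, 4, 4, 5, 5
  i=6: 0, 1, 1, 2, 3, 4, 5, 5, 6, 6
  i=7: 1, 2, 2, 3, 4, 5, 6, 6, 7, 7
  i=8: 1, 2, 3, 4, 5, 6, 7, 7, 8, 8
  i=9: 1, 2, 3, 4, 5, 6, 7, 7, 8, 9
  i=10: 1, 2, 3, 4, 5, 6, 7, 8, 9, 10

the unique w with this rank table is (2, 9, 6, 5, 4, 7, 1, 3, 10, 8).

6 SE-corners of the 20-cell Rothe diagram give Ess(w):

[(2, 8, 1), (3, 5, 1), (4, 4, 1), (6, 1, 0), (6, 3, 1), (9, 8, 7)]


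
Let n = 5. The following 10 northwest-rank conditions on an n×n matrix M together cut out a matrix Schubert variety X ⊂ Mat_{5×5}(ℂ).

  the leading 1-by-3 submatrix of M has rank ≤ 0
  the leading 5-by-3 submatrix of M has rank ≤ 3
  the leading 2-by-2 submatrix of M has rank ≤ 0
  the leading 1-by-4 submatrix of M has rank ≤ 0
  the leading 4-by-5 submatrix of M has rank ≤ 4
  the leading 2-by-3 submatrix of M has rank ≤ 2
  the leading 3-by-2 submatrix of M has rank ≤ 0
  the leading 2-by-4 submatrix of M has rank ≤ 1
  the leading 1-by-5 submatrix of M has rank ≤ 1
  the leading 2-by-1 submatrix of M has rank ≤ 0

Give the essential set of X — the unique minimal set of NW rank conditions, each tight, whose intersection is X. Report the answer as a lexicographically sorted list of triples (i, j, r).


Computing R[i][j] = min implied NW-rank bound (n=5, 10 conditions):

  R[1]: 0 0 0 0 1
  R[2]: 0 0 1 1 2
  R[3]: 0 0 1 2 3
  R[4]: 1 1 2 3 4
  R[5]: 1 2 3 4 5

second differences of R give the permutation w = (5, 3, 4, 1, 2).

D(w) has 8 cells with 2 SE-corners; essential set:

[(1, 4, 0), (3, 2, 0)]


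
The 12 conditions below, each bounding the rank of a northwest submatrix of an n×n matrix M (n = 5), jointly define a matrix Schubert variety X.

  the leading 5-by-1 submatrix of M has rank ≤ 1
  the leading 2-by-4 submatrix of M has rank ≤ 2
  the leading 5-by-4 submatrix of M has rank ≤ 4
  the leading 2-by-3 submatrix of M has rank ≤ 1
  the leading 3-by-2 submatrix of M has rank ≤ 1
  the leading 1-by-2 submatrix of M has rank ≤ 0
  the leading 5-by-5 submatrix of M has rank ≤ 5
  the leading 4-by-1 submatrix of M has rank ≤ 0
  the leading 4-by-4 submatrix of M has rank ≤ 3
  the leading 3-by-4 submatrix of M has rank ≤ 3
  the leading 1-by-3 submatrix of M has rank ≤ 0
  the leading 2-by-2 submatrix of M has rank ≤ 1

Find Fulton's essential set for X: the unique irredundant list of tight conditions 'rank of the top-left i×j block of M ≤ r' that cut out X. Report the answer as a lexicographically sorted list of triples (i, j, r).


The tightest implied rank at each (i,j), from the 12 conditions:

  R[1]: 0 | 0 | 0 | 1 | 1
  R[2]: 0 | 1 | 1 | 2 | 2
  R[3]: 0 | 1 | 2 | 3 | 3
  R[4]: 0 | 1 | 2 | 3 | 4
  R[5]: 1 | 2 | 3 | 4 | 5

so w = (4, 2, 3, 5, 1).

Rothe diagram D(w) (6 cells), 2 SE-corners (essential conditions):

[(1, 3, 0), (4, 1, 0)]


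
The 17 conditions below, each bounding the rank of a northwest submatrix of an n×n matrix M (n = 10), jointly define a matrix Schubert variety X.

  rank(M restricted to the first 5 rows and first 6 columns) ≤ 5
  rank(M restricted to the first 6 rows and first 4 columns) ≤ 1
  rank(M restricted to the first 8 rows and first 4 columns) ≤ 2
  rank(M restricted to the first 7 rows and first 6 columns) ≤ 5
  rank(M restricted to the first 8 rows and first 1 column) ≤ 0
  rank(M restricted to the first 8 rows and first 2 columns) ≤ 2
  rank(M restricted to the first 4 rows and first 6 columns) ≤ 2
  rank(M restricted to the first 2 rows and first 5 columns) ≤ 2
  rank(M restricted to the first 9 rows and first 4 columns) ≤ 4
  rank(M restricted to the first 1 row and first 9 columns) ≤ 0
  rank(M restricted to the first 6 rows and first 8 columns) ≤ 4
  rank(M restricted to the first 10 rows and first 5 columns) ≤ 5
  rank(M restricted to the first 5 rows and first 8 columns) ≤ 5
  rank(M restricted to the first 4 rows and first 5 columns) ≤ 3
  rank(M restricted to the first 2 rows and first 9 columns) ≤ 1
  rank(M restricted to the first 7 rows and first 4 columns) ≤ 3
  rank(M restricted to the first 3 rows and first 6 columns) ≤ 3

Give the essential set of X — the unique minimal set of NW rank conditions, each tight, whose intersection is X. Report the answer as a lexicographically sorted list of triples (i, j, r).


Recovering R(i,j) via the rank-extension bound from the 17 conditions:

  0 0 0 0 0 0 0 0 0 1
  0 1 1 1 1 1 1 1 1 2
  0 1 1 1 2 2 2 2 2 3
  0 1 1 1 2 2 3 3 3 4
  0 1 1 1 2 3 4 4 4 5
  0 1 1 1 2 3 4 4 5 6
  0 1 2 2 3 4 5 5 6 7
  0 1 2 2 3 4 5 6 7 8
  1 2 3 3 4 5 6 7 8 9
  1 2 3 4 5 6 7 8 9 10

reading off 1-entries of Δ²R: w = (10, 2, 5, 7, 6, 9, 3, 8, 1, 4).

Rothe diagram D(w) (27 cells), 6 SE-corners (essential conditions):

[(1, 9, 0), (4, 6, 2), (6, 4, 1), (6, 8, 4), (8, 1, 0), (8, 4, 2)]


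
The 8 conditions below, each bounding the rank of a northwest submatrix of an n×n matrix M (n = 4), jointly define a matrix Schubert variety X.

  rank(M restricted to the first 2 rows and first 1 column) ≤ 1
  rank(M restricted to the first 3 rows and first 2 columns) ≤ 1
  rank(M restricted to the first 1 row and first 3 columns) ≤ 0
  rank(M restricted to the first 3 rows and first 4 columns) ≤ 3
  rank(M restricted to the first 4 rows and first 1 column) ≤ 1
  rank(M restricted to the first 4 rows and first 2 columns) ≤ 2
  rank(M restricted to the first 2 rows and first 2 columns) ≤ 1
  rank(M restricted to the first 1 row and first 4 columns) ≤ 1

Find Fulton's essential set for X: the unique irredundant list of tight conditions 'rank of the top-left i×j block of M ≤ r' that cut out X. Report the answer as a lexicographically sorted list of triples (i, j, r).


Reconstructing r_w from the 8 given conditions:

  0  0  0  1
  1  1  1  2
  1  1  2  3
  1  2  3  4

the unique w with this rank table is (4, 1, 3, 2).

2 SE-corners of the 4-cell Rothe diagram give Ess(w):

[(1, 3, 0), (3, 2, 1)]


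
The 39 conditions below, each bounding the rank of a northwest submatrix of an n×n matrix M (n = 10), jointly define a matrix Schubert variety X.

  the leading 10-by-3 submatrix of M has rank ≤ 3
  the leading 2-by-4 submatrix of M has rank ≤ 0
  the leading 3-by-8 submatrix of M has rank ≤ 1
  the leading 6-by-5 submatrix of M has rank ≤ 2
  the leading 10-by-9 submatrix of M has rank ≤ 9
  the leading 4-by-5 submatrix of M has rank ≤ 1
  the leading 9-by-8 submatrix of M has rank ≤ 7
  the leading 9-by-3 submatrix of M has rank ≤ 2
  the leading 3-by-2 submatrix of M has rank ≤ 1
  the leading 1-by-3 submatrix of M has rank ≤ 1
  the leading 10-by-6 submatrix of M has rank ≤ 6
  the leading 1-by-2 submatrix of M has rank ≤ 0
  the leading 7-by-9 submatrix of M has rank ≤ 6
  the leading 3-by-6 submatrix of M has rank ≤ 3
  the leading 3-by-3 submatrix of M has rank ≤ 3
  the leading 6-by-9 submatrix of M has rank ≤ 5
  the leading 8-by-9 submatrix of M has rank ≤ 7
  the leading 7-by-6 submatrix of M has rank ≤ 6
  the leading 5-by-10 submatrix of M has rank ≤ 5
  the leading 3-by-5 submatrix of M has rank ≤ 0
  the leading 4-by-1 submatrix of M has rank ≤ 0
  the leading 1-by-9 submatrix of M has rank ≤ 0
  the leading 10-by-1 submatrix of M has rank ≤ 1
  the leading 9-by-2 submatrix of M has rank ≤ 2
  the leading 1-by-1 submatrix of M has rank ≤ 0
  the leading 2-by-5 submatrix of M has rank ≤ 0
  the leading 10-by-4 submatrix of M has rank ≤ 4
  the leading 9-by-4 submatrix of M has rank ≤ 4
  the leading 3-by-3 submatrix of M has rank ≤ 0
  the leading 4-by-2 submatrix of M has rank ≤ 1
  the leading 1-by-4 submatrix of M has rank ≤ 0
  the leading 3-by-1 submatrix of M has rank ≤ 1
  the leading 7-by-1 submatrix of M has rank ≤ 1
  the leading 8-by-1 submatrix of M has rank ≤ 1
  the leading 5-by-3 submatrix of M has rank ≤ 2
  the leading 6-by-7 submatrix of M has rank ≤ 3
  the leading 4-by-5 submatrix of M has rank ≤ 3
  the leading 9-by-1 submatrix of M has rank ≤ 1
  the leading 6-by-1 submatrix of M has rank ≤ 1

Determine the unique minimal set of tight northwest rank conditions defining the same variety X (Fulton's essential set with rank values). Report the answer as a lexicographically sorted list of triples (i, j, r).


Recovering R(i,j) via the rank-extension bound from the 39 conditions:

  0 0 0 0 0 0 0 0 0 1
  0 0 0 0 0 1 1 1 1 2
  0 0 0 0 0 1 1 1 2 3
  0 1 1 1 1 2 2 2 3 4
  1 2 2 2 2 3 3 3 4 5
  1 2 2 2 2 3 3 4 5 6
  1 2 2 3 3 4 4 5 6 7
  1 2 2 3 4 5 5 6 7 8
  1 2 2 3 4 5 6 7 8 9
  1 2 3 4 5 6 7 8 9 10

the unique w with this rank table is (10, 6, 9, 2, 1, 8, 4, 5, 7, 3).

Rothe diagram D(w) (29 cells), 7 SE-corners (essential conditions):

[(1, 9, 0), (3, 5, 0), (3, 8, 1), (4, 1, 0), (6, 5, 2), (6, 7, 3), (9, 3, 2)]


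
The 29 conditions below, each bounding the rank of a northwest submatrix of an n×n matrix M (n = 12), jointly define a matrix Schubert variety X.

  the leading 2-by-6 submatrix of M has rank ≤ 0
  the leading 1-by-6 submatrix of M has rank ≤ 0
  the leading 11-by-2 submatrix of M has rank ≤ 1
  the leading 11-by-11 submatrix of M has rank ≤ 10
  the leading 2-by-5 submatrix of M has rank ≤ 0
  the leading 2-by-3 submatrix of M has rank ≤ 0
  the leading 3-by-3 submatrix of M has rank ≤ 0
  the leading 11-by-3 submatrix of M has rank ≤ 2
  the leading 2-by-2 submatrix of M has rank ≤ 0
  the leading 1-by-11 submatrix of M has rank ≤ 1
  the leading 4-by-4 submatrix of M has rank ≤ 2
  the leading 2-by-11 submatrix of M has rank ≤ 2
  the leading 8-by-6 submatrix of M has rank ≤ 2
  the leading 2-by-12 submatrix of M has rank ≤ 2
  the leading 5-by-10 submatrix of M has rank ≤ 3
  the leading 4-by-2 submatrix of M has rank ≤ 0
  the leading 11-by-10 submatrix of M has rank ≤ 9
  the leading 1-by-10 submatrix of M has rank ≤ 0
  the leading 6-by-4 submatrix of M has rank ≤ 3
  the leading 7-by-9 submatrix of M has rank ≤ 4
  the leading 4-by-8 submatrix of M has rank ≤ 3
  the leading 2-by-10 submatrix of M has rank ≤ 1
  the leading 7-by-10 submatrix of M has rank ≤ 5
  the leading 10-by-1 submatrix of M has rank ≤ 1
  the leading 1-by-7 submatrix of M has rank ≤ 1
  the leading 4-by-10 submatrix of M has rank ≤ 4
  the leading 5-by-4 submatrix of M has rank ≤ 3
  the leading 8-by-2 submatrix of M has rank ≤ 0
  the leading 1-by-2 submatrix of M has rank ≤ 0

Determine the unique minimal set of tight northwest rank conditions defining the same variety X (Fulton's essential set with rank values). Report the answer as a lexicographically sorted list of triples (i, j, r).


The tightest implied rank at each (i,j), from the 29 conditions:

  R[1]: 0 0 0 0 0 0 0 0 0 0 1 1
  R[2]: 0 0 0 0 0 0 1 1 1 1 2 2
  R[3]: 0 0 0 1 1 1 2 2 2 2 3 3
  R[4]: 0 0 1 2 2 2 3 3 3 3 4 4
  R[5]: 0 0 1 2 2 2 3 3 3 3 4 5
  R[6]: 0 0 1 2 2 2 3 4 4 4 5 6
  R[7]: 0 0 1 2 2 2 3 4 4 5 6 7
  R[8]: 0 0 1 2 2 2 3 4 5 6 7 8
  R[9]: 1 1 2 3 3 3 4 5 6 7 8 9
  R[10]: 1 1 2 3 4 4 5 6 7 8 9 10
  R[11]: 1 1 2 3 4 5 6 7 8 9 10 11
  R[12]: 1 2 3 4 5 6 7 8 9 10 11 12

giving w = (11, 7, 4, 3, 12, 8, 10, 9, 1, 5, 6, 2) via Δ²R.

|D(w)|=43, |Ess(w)|=8:

[(1, 10, 0), (2, 6, 0), (3, 3, 0), (5, 10, 3), (7, 9, 4), (8, 2, 0), (8, 6, 2), (11, 2, 1)]


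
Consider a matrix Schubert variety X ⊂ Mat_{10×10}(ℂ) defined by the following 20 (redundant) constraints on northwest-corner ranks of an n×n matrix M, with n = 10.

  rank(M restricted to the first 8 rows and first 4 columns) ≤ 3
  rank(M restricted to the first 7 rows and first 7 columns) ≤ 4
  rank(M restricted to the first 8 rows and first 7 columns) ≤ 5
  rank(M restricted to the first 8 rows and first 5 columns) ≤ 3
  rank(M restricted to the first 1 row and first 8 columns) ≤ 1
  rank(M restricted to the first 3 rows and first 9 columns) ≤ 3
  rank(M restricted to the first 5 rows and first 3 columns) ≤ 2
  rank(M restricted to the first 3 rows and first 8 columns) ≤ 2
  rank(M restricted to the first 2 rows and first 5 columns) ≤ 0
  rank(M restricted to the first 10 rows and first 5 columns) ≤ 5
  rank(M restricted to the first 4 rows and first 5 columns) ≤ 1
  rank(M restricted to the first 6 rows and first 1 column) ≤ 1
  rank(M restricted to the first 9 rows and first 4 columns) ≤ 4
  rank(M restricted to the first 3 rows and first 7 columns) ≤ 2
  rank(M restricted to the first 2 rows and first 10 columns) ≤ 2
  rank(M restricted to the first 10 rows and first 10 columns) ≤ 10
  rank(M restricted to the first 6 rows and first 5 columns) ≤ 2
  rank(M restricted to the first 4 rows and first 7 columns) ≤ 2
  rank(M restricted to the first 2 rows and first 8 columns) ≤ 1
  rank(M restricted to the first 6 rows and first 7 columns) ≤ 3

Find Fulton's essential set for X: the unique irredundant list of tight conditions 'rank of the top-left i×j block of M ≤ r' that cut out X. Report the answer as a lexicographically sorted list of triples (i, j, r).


Propagating the 20 rank bounds to every northwest block:

  row 1: 0, 0, 0, 0, 0, 1, 1, 1, 1, 1
  row 2: 0, 0, 0, 0, 0, 1, 1, 1, 2, 2
  row 3: 1, 1, 1, 1, 1, 2, 2, 2, 3, 3
  row 4: 1, 1, 1, 1, 1, 2, 2, 3, 4, 4
  row 5: 1, 2, 2, 2, 2, 3, 3, 4, 5, 5
  row 6: 1, 2, 2, 2, 2, 3, 3, 4, 5, 6
  row 7: 1, 2, 3, 3, 3, 4, 4, 5, 6, 7
  row 8: 1, 2, 3, 3, 3, 4, 5, 6, 7, 8
  row 9: 1, 2, 3, 4, 4, 5, 6, 7, 8, 9
  row 10: 1, 2, 3, 4, 5, 6, 7, 8, 9, 10

so w = (6, 9, 1, 8, 2, 10, 3, 7, 4, 5).

Fulton essential set (7 of the 23 Rothe cells):

[(2, 5, 0), (2, 8, 1), (4, 5, 1), (4, 7, 2), (6, 5, 2), (6, 7, 3), (8, 5, 3)]


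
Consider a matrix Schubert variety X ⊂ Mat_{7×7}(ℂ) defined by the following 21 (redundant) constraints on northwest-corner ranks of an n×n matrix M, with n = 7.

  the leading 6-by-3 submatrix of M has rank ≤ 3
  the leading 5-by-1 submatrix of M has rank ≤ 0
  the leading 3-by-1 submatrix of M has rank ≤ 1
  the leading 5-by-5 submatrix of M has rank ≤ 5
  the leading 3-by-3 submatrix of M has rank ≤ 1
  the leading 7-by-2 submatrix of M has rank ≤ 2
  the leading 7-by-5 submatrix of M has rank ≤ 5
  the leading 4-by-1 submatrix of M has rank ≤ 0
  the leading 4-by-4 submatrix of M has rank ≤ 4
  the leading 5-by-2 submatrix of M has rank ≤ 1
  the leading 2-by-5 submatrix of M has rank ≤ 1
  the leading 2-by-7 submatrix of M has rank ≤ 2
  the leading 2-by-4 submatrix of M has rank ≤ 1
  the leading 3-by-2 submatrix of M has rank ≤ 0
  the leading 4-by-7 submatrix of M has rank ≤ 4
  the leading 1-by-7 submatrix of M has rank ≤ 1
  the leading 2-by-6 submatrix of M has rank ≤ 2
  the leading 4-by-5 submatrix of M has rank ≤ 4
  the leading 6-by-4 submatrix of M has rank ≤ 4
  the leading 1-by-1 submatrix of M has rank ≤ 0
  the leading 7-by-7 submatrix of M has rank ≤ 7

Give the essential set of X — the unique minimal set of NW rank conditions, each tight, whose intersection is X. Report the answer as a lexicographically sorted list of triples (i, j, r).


Rank table r_w(7×7) implied by the 21 constraints:

  row 1: 0 | 0 | 1 | 1 | 1 | 1 | 1
  row 2: 0 | 0 | 1 | 1 | 1 | 2 | 2
  row 3: 0 | 0 | 1 | 2 | 2 | 3 | 3
  row 4: 0 | 1 | 2 | 3 | 3 | 4 | 4
  row 5: 0 | 1 | 2 | 3 | 4 | 5 | 5
  row 6: 1 | 2 | 3 | 4 | 5 | 6 | 6
  row 7: 1 | 2 | 3 | 4 | 5 | 6 | 7

hence w(1..7) = (3, 6, 4, 2, 5, 1, 7).

ℓ(w)=10; the 3 essential cells (i,j,r):

[(2, 5, 1), (3, 2, 0), (5, 1, 0)]


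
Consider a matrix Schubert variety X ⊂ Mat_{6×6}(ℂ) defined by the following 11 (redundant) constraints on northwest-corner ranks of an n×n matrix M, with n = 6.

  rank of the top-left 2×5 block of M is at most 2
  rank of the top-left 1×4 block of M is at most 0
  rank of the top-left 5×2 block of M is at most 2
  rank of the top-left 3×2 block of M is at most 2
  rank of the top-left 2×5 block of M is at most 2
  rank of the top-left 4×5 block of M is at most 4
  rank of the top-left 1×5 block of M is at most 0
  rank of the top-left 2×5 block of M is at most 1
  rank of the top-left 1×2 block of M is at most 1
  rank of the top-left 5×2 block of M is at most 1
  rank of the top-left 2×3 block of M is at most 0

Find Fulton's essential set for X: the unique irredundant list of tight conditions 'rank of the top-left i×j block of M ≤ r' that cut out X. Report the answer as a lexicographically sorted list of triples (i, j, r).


Reconstructing r_w from the 11 given conditions:

  row 1: 0  0  0  0  0  1
  row 2: 0  0  0  1  1  2
  row 3: 1  1  1  2  2  3
  row 4: 1  1  2  3  3  4
  row 5: 1  1  2  3  4  5
  row 6: 1  2  3  4  5  6

the unique w with this rank table is (6, 4, 1, 3, 5, 2).

Rothe diagram D(w) (10 cells), 3 SE-corners (essential conditions):

[(1, 5, 0), (2, 3, 0), (5, 2, 1)]


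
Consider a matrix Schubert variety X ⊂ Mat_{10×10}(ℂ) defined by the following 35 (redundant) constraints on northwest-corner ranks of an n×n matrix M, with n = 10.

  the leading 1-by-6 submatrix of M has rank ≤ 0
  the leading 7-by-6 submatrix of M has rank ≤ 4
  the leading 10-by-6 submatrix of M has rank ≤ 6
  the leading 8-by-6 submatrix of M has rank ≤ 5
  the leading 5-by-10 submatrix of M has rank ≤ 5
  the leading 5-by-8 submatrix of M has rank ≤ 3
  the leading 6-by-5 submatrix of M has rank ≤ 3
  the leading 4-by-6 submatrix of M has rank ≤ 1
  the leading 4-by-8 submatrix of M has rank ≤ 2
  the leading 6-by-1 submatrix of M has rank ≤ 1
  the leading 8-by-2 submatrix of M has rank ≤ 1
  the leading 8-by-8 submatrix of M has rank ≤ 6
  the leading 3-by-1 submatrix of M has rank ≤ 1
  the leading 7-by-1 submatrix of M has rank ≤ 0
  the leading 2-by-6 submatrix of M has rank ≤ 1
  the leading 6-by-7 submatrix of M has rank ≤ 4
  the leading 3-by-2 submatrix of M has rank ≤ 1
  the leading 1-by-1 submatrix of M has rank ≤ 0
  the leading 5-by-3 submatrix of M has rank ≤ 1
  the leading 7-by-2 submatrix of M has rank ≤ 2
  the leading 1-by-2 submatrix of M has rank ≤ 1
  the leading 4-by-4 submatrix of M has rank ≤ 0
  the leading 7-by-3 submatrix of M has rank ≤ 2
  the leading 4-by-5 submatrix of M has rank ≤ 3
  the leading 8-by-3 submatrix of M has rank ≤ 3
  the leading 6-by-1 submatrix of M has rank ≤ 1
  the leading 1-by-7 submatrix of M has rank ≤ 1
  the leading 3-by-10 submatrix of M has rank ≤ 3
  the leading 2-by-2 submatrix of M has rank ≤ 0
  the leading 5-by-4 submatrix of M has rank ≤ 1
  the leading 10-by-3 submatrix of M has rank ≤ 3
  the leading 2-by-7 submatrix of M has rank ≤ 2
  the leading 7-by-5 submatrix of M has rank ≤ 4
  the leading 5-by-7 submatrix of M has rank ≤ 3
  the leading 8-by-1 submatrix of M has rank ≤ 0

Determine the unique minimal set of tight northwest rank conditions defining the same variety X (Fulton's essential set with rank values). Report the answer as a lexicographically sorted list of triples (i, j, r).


Reconstructing r_w from the 35 given conditions:

  0  0  0  0  0  0  1  1  1  1
  0  0  0  0  1  1  2  2  2  2
  0  0  0  0  1  1  2  2  3  3
  0  0  0  0  1  1  2  2  3  4
  0  1  1  1  2  2  3  3  4  5
  0  1  2  2  3  3  4  4  5  6
  0  1  2  3  4  4  5  5  6  7
  0  1  2  3  4  5  6  6  7  8
  1  2  3  4  5  6  7  7  8  9
  1  2  3  4  5  6  7  8  9  10

so w = (7, 5, 9, 10, 2, 3, 4, 6, 1, 8).

ℓ(w)=26; the 5 essential cells (i,j,r):

[(1, 6, 0), (4, 4, 0), (4, 6, 1), (4, 8, 2), (8, 1, 0)]


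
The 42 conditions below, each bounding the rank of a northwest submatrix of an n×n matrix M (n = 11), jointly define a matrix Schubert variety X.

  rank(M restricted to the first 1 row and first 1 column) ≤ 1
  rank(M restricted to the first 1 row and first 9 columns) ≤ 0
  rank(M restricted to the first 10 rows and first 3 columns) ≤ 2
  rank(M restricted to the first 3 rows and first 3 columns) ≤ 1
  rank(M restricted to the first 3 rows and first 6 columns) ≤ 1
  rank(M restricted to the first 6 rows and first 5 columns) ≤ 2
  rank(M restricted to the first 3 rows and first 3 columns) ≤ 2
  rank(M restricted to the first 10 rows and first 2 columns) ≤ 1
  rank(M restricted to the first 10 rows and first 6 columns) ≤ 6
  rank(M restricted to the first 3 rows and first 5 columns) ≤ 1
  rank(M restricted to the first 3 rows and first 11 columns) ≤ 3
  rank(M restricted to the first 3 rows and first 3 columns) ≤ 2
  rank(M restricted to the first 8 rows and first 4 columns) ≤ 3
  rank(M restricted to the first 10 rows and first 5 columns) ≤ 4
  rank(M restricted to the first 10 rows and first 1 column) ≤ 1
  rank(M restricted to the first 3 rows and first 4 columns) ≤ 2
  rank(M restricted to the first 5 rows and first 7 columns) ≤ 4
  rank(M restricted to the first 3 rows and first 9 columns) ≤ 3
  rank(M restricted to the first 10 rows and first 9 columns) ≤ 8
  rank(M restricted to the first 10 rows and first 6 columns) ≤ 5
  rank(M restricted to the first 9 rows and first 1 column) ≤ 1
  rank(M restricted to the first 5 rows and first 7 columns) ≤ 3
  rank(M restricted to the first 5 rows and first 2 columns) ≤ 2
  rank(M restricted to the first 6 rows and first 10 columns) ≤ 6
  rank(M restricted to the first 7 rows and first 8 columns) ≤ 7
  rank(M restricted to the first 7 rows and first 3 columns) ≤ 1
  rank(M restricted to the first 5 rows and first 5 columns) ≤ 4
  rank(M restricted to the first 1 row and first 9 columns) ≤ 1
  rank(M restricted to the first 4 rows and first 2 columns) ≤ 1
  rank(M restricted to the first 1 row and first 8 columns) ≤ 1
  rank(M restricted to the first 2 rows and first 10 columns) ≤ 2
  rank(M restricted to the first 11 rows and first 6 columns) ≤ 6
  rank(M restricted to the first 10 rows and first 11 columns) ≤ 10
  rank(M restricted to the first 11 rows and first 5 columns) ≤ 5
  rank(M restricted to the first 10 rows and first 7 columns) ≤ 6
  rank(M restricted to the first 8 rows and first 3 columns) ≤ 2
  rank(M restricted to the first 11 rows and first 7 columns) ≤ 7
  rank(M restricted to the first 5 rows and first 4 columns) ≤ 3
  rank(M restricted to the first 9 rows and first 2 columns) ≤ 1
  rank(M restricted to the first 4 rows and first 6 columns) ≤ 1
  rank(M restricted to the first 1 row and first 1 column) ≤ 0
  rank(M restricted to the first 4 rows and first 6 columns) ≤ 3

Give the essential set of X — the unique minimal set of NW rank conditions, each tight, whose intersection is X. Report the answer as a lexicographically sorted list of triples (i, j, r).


Propagating the 42 rank bounds to every northwest block:

  row 1: 0 0 0 0 0 0 0 0 0 1 1
  row 2: 1 1 1 1 1 1 1 1 1 2 2
  row 3: 1 1 1 1 1 1 2 2 2 3 3
  row 4: 1 1 1 1 1 1 2 3 3 4 4
  row 5: 1 1 1 2 2 2 3 4 4 5 5
  row 6: 1 1 1 2 2 3 4 5 5 6 6
  row 7: 1 1 1 2 3 4 5 6 6 7 7
  row 8: 1 1 2 3 4 5 6 7 7 8 8
  row 9: 1 1 2 3 4 5 6 7 8 9 9
  row 10: 1 1 2 3 4 5 6 7 8 9 10
  row 11: 1 2 3 4 5 6 7 8 9 10 11

giving w = (10, 1, 7, 8, 4, 6, 5, 3, 9, 11, 2) via Δ²R.

Rothe diagram D(w) (29 cells), 5 SE-corners (essential conditions):

[(1, 9, 0), (4, 6, 1), (6, 5, 2), (7, 3, 1), (10, 2, 1)]


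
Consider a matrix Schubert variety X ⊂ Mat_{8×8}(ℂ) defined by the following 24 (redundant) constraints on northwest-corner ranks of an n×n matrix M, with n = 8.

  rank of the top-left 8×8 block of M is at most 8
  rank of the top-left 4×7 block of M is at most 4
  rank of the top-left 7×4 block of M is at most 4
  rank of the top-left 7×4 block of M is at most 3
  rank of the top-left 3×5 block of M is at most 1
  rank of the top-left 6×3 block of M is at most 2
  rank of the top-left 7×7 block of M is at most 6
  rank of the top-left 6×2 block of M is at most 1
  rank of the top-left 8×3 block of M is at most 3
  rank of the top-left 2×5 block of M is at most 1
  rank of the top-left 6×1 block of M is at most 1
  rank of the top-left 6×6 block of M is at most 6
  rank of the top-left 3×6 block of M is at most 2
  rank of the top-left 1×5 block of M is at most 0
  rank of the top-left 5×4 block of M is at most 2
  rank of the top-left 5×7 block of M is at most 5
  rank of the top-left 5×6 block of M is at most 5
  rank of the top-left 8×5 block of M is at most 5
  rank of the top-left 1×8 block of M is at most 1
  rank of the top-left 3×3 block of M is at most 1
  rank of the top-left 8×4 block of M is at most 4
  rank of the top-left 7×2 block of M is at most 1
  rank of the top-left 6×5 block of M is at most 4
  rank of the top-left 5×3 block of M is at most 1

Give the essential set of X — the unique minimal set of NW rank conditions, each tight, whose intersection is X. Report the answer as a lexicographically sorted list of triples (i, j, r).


Propagating the 24 rank bounds to every northwest block:

  row 1: 0  0  0  0  0  1  1  1
  row 2: 1  1  1  1  1  2  2  2
  row 3: 1  1  1  1  1  2  3  3
  row 4: 1  1  1  2  2  3  4  4
  row 5: 1  1  1  2  3  4  5  5
  row 6: 1  1  2  3  4  5  6  6
  row 7: 1  1  2  3  4  5  6  7
  row 8: 1  2  3  4  5  6  7  8

giving w = (6, 1, 7, 4, 5, 3, 8, 2) via Δ²R.

Rothe diagram D(w) (15 cells), 4 SE-corners (essential conditions):

[(1, 5, 0), (3, 5, 1), (5, 3, 1), (7, 2, 1)]


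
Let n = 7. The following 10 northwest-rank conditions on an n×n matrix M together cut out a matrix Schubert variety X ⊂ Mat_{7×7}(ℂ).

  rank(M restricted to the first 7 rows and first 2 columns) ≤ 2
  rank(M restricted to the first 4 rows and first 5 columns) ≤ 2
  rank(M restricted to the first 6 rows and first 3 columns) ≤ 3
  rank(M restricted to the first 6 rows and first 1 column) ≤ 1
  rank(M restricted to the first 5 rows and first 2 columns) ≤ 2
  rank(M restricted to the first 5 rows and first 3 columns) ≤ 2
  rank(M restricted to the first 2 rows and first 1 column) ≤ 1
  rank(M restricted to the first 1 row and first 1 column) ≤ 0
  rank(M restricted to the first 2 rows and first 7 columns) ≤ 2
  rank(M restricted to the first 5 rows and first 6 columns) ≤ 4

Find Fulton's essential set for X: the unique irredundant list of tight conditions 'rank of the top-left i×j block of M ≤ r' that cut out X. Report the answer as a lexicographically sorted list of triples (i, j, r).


Propagating the 10 rank bounds to every northwest block:

  R[1]: 0, 1, 1, 1, 1, 1, 1
  R[2]: 1, 2, 2, 2, 2, 2, 2
  R[3]: 1, 2, 2, 2, 2, 3, 3
  R[4]: 1, 2, 2, 2, 2, 3, 4
  R[5]: 1, 2, 2, 3, 3, 4, 5
  R[6]: 1, 2, 3, 4, 4, 5, 6
  R[7]: 1, 2, 3, 4, 5, 6, 7

second differences of R give the permutation w = (2, 1, 6, 7, 4, 3, 5).

Fulton essential set (3 of the 8 Rothe cells):

[(1, 1, 0), (4, 5, 2), (5, 3, 2)]


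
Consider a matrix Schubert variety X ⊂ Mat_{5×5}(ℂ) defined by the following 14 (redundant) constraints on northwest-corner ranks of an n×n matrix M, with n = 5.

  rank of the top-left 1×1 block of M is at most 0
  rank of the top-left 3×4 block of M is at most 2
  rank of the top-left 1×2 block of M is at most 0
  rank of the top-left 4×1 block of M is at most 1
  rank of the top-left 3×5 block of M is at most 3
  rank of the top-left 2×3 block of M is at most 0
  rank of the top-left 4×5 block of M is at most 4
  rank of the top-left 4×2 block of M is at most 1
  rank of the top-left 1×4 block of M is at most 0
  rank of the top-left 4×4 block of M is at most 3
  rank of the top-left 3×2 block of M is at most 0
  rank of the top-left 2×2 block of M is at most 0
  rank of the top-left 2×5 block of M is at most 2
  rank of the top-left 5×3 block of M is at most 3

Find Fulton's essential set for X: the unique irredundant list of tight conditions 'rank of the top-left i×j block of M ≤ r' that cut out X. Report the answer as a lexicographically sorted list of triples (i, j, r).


Computing R[i][j] = min implied NW-rank bound (n=5, 14 conditions):

  row 1: 0 | 0 | 0 | 0 | 1
  row 2: 0 | 0 | 0 | 1 | 2
  row 3: 0 | 0 | 1 | 2 | 3
  row 4: 1 | 1 | 2 | 3 | 4
  row 5: 1 | 2 | 3 | 4 | 5

reading off 1-entries of Δ²R: w = (5, 4, 3, 1, 2).

Rothe diagram D(w) (9 cells), 3 SE-corners (essential conditions):

[(1, 4, 0), (2, 3, 0), (3, 2, 0)]
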